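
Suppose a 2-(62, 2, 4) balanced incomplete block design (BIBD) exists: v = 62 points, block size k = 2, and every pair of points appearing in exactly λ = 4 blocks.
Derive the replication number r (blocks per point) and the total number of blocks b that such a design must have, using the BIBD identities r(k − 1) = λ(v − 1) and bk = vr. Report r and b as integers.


Any 2-(v, k, λ) BIBD satisfies two necessary conditions:
  (i)  Each point sits in r blocks, and counting incidences through any fixed point gives r(k − 1) = λ(v − 1), so r = λ(v − 1)/(k − 1).
  (ii) Total incidences bk = vr, so b = vr/k.
Step 1: r = λ(v − 1)/(k − 1) = 4·(62 − 1)/(2 − 1) = 4·61/1 = 244/1 = 244.
Step 2: b = vr/k = 62·244/2 = 15128/2 = 7564.
Check integrality: r = 244 ∈ Z ✓, b = 7564 ∈ Z ✓.
(These identities are necessary conditions: they determine r and b for any design with these parameters, but do not by themselves prove that one exists.)

r = 244, b = 7564.


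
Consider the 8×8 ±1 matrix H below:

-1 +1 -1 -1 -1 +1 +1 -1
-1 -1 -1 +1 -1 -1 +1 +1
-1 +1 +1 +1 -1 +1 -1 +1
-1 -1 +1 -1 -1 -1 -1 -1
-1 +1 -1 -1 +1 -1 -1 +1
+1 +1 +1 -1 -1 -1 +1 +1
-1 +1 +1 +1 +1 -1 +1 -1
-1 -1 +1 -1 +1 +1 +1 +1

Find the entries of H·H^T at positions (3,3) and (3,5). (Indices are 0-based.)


Row 3 of H: [-1, -1, 1, -1, -1, -1, -1, -1].
Row 5 of H: [1, 1, 1, -1, -1, -1, 1, 1].
(H·H^T)[3][3] = Σ_j H[3][j]·H[3][j] = (-1)² + (-1)² + (1)² + (-1)² + (-1)² + (-1)² + (-1)² + (-1)² = 1 + 1 + 1 + 1 + 1 + 1 + 1 + 1 = 8.
(H·H^T)[3][5] = Σ_j H[3][j]·H[5][j] = (-1)·(1) + (-1)·(1) + (1)·(1) + (-1)·(-1) + (-1)·(-1) + (-1)·(-1) + (-1)·(1) + (-1)·(1) = -1 + -1 + 1 + 1 + 1 + 1 + -1 + -1 = 0.
So rows 3 and 5 are orthogonal; the diagonal entry equals n = 8.

(3,3) entry = 8; (3,5) entry = 0.


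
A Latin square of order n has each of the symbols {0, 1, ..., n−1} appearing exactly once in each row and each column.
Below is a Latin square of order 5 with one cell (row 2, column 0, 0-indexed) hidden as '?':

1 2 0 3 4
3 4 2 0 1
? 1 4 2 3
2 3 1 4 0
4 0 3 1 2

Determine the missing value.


Row 2 contains symbols [1, 2, 3, 4] — missing [0].
Column 0 contains symbols [1, 2, 3, 4] — missing [0].
The missing symbol must appear in both missing sets; intersection = [0].
Therefore the hidden value is 0.

Missing value = 0.


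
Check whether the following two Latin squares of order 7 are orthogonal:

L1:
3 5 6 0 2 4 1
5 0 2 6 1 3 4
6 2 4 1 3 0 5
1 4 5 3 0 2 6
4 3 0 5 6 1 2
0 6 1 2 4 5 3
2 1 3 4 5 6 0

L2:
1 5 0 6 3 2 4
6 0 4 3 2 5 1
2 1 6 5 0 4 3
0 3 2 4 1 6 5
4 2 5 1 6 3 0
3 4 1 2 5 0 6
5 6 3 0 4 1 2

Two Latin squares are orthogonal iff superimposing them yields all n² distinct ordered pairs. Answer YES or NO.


Form the n² = 49 superimposed pairs (L1[i][j], L2[i][j]), row by row (rows and columns indexed from 0):
row 0: (3,1) (5,5) (6,0) (0,6) (2,3) (4,2) (1,4)
row 1: (5,6) (0,0) (2,4) (6,3) (1,2) (3,5) (4,1)
row 2: (6,2) (2,1) (4,6) (1,5) (3,0) (0,4) (5,3)
row 3: (1,0) (4,3) (5,2) (3,4) (0,1) (2,6) (6,5)
row 4: (4,4) (3,2) (0,5) (5,1) (6,6) (1,3) (2,0)
row 5: (0,3) (6,4) (1,1) (2,2) (4,5) (5,0) (3,6)
row 6: (2,5) (1,6) (3,3) (4,0) (5,4) (6,1) (0,2)
Orthogonality requires all 49 pairs distinct.
Check by first coordinate: for each symbol s of L1, list the L2 entries in the n cells where L1 = s; they must all differ.
  L1 = 0: L2 entries (in reading order) 6, 0, 4, 1, 5, 3, 2 — all 7 distinct ✓
  L1 = 1: L2 entries (in reading order) 4, 2, 5, 0, 3, 1, 6 — all 7 distinct ✓
  L1 = 2: L2 entries (in reading order) 3, 4, 1, 6, 0, 2, 5 — all 7 distinct ✓
  L1 = 3: L2 entries (in reading order) 1, 5, 0, 4, 2, 6, 3 — all 7 distinct ✓
  L1 = 4: L2 entries (in reading order) 2, 1, 6, 3, 4, 5, 0 — all 7 distinct ✓
  L1 = 5: L2 entries (in reading order) 5, 6, 3, 2, 1, 0, 4 — all 7 distinct ✓
  L1 = 6: L2 entries (in reading order) 0, 3, 2, 5, 6, 4, 1 — all 7 distinct ✓
Every symbol of L1 meets every symbol of L2 exactly once, so all 49 pairs are distinct (49 of 49).
Conclusion: YES.

YES


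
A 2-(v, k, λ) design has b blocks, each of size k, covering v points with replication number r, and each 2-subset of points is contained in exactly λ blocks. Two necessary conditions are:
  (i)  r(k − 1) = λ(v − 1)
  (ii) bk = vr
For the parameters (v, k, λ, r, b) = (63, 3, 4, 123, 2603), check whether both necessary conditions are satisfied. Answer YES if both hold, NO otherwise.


Condition (i): r(k − 1) = 123·2 = 246; λ(v − 1) = 4·62 = 248. Match? NO.
Condition (ii): bk = 2603·3 = 7809; vr = 63·123 = 7749. Match? NO.
Both conditions hold? NO.

NO


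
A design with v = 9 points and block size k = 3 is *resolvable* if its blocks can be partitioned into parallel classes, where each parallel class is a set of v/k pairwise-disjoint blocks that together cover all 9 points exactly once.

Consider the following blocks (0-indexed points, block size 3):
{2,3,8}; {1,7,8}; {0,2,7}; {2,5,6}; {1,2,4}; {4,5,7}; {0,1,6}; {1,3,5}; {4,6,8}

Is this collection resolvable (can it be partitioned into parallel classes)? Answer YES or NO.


v = 9, block size k = 3, number of blocks = 9.
For resolvability, blocks must partition into parallel classes of size v/k = 3.
Total blocks must therefore be a multiple of 3: 9 = 3·3 + 0 ⇒ divisible ✓.
Consider block {1,7,8}. The only other block(s) in the collection disjoint from it are {2,5,6} — just 1 block(s). Any parallel class containing {1,7,8} would need 2 other blocks each disjoint from it, so no parallel class of size 3 can contain {1,7,8}.
Since every block must belong to some parallel class in a resolution, the collection cannot be partitioned into parallel classes.
Resolvable? NO.

NO


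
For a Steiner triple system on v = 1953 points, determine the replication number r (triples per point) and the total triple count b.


An STS(v) is a 2-(v, 3, 1) BIBD: block size k = 3, λ = 1.
Replication: r(k − 1) = λ(v − 1) ⇒ r·2 = 1953 − 1 = 1952 ⇒ r = 976.
Block count: bk = vr ⇒ b·3 = 1953·976 = 1906128 ⇒ b = 635376.

r = 976, b = 635376.


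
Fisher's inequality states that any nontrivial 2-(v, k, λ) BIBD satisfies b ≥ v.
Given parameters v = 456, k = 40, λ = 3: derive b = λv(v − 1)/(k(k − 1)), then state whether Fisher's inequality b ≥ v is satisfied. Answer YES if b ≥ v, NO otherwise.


b = λv(v − 1)/(k(k − 1)) = 3·456·455/(40·39) = 622440/1560 = 399.
Compare with v = 456: b < v, so Fisher's inequality fails.

NO


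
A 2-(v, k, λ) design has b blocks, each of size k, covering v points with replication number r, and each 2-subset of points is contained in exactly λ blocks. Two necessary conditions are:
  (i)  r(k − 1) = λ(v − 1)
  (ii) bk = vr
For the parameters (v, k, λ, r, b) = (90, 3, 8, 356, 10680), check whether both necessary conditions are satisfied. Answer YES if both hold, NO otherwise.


Condition (i): r(k − 1) = 356·2 = 712; λ(v − 1) = 8·89 = 712. Match? YES.
Condition (ii): bk = 10680·3 = 32040; vr = 90·356 = 32040. Match? YES.
Both conditions hold? YES.

YES


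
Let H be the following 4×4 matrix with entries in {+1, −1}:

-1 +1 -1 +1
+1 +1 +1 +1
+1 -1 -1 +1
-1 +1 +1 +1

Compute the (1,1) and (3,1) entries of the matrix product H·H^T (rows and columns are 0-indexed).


Row 1 of H: [1, 1, 1, 1].
Row 3 of H: [-1, 1, 1, 1].
(H·H^T)[1][1] = Σ_j H[1][j]·H[1][j] = (1)² + (1)² + (1)² + (1)² = 1 + 1 + 1 + 1 = 4.
(H·H^T)[3][1] = Σ_j H[3][j]·H[1][j] = (-1)·(1) + (1)·(1) + (1)·(1) + (1)·(1) = -1 + 1 + 1 + 1 = 2.
Rows 3 and 1 are not orthogonal (dot product = 2 ≠ 0), so H is not a Hadamard matrix.

(1,1) entry = 4; (3,1) entry = 2.


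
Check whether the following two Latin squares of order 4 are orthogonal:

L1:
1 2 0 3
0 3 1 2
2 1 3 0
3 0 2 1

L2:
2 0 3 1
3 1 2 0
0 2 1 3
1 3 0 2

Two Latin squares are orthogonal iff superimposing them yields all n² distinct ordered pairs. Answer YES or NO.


Form the n² = 16 superimposed pairs (L1[i][j], L2[i][j]), row by row (rows and columns indexed from 0):
row 0: (1,2) (2,0) (0,3) (3,1)
row 1: (0,3) (3,1) (1,2) (2,0)
row 2: (2,0) (1,2) (3,1) (0,3)
row 3: (3,1) (0,3) (2,0) (1,2)
Orthogonality requires all 16 pairs distinct.
But the pair (0,3) repeats: cell (0,2) has L1 = 0, L2 = 3, and cell (1,0) has L1 = 0, L2 = 3.
A repeated pair means some other pair never occurs (only 4 distinct pairs out of 16), so the squares are not orthogonal.
Conclusion: NO.

NO


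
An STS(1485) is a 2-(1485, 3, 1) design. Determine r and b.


An STS(v) is a 2-(v, 3, 1) BIBD: block size k = 3, λ = 1.
Replication: r(k − 1) = λ(v − 1) ⇒ r·2 = 1485 − 1 = 1484 ⇒ r = 742.
Block count: b = v(v − 1)/6 = 1485·1484/6 = 2203740/6 = 367290.

r = 742, b = 367290.


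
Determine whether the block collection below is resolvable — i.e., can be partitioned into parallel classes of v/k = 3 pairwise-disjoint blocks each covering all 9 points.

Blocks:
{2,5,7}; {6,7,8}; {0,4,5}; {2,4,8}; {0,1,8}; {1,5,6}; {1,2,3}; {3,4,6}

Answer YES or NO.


v = 9, block size k = 3, number of blocks = 8.
For resolvability, blocks must partition into parallel classes of size v/k = 3.
Total blocks must therefore be a multiple of 3: 8 = 3·2 + 2 ⇒ not divisible ✗.
Resolvable? NO.

NO


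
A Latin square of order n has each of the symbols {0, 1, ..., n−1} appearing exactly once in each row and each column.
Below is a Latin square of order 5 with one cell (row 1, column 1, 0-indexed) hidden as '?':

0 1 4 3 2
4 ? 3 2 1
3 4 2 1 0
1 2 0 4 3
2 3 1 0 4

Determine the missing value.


Row 1 contains symbols [1, 2, 3, 4] — missing [0].
Column 1 contains symbols [1, 2, 3, 4] — missing [0].
The missing symbol must appear in both missing sets; intersection = [0].
Therefore the hidden value is 0.

Missing value = 0.


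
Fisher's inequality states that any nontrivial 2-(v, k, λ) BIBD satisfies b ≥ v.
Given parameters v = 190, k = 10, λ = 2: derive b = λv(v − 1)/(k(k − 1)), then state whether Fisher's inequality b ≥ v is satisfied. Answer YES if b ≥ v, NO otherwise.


b = λv(v − 1)/(k(k − 1)) = 2·190·189/(10·9) = 71820/90 = 798.
Compare with v = 190: b ≥ v, so Fisher's inequality holds.

YES


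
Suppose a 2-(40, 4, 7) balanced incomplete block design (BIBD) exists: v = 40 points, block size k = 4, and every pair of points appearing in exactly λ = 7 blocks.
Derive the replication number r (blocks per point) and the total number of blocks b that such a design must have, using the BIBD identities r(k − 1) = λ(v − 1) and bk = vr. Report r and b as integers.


Any 2-(v, k, λ) BIBD satisfies two necessary conditions:
  (i)  Each point sits in r blocks, and counting incidences through any fixed point gives r(k − 1) = λ(v − 1), so r = λ(v − 1)/(k − 1).
  (ii) Total incidences bk = vr, so b = vr/k.
Step 1: r = λ(v − 1)/(k − 1) = 7·(40 − 1)/(4 − 1) = 7·39/3 = 273/3 = 91.
Step 2: b = vr/k = 40·91/4 = 3640/4 = 910.
Check integrality: r = 91 ∈ Z ✓, b = 910 ∈ Z ✓.
(These identities are necessary conditions: they determine r and b for any design with these parameters, but do not by themselves prove that one exists.)

r = 91, b = 910.


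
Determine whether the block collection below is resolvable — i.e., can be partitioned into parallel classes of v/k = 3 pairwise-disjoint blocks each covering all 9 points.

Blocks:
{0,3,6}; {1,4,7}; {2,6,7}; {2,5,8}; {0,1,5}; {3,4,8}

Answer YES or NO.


v = 9, block size k = 3, number of blocks = 6.
For resolvability, blocks must partition into parallel classes of size v/k = 3.
Total blocks must therefore be a multiple of 3: 6 = 3·2 + 0 ⇒ divisible ✓.
Greedy packing gives 2 candidate class(es). Each should be a full parallel class (size 3, covers all 9 points).
  Class 1 (3 blocks): {0,3,6}; {1,4,7}; {2,5,8}. Points covered: [0, 1, 2, 3, 4, 5, 6, 7, 8].
  Class 2 (3 blocks): {2,6,7}; {0,1,5}; {3,4,8}. Points covered: [0, 1, 2, 3, 4, 5, 6, 7, 8].
All classes full (size 3)? YES. All classes cover every point? YES.
Resolvable? YES.

YES


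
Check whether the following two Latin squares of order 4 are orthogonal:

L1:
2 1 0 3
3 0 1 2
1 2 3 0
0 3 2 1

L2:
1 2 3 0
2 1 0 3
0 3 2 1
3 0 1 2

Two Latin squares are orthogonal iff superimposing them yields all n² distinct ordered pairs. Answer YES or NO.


Form the n² = 16 superimposed pairs (L1[i][j], L2[i][j]), row by row (rows and columns indexed from 0):
row 0: (2,1) (1,2) (0,3) (3,0)
row 1: (3,2) (0,1) (1,0) (2,3)
row 2: (1,0) (2,3) (3,2) (0,1)
row 3: (0,3) (3,0) (2,1) (1,2)
Orthogonality requires all 16 pairs distinct.
But the pair (1,0) repeats: cell (1,2) has L1 = 1, L2 = 0, and cell (2,0) has L1 = 1, L2 = 0.
A repeated pair means some other pair never occurs (only 8 distinct pairs out of 16), so the squares are not orthogonal.
Conclusion: NO.

NO


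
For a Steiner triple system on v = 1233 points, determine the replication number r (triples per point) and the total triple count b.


An STS(v) is a 2-(v, 3, 1) BIBD: block size k = 3, λ = 1.
Replication: r(k − 1) = λ(v − 1) ⇒ r·2 = 1233 − 1 = 1232 ⇒ r = 616.
Block count: b = v(v − 1)/6 = 1233·1232/6 = 1519056/6 = 253176.

r = 616, b = 253176.


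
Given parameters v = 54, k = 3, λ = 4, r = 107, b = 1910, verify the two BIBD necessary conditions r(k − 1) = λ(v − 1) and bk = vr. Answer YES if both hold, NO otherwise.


Condition (i): r(k − 1) = 107·2 = 214; λ(v − 1) = 4·53 = 212. Match? NO.
Condition (ii): bk = 1910·3 = 5730; vr = 54·107 = 5778. Match? NO.
Both conditions hold? NO.

NO


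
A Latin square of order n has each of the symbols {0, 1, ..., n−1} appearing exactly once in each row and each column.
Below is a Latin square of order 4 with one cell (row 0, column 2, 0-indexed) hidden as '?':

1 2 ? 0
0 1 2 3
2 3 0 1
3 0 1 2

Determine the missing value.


Row 0 contains symbols [0, 1, 2] — missing [3].
Column 2 contains symbols [0, 1, 2] — missing [3].
The missing symbol must appear in both missing sets; intersection = [3].
Therefore the hidden value is 3.

Missing value = 3.


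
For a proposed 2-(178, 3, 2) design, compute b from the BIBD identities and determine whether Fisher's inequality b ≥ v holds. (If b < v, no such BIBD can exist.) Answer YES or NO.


b = λv(v − 1)/(k(k − 1)) = 2·178·177/(3·2) = 63012/6 = 10502.
Compare with v = 178: b ≥ v, so Fisher's inequality holds.

YES


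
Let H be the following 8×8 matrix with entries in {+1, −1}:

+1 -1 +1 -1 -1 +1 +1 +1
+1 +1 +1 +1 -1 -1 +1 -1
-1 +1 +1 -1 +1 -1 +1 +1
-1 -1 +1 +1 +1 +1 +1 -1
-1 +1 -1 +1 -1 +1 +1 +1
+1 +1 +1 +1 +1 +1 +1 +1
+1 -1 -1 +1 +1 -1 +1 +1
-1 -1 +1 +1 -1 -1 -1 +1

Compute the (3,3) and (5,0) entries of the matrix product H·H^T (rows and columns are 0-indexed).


Row 0 of H: [1, -1, 1, -1, -1, 1, 1, 1].
Row 3 of H: [-1, -1, 1, 1, 1, 1, 1, -1].
Row 5 of H: [1, 1, 1, 1, 1, 1, 1, 1].
(H·H^T)[3][3] = Σ_j H[3][j]·H[3][j] = (-1)² + (-1)² + (1)² + (1)² + (1)² + (1)² + (1)² + (-1)² = 1 + 1 + 1 + 1 + 1 + 1 + 1 + 1 = 8.
(H·H^T)[5][0] = Σ_j H[5][j]·H[0][j] = (1)·(1) + (1)·(-1) + (1)·(1) + (1)·(-1) + (1)·(-1) + (1)·(1) + (1)·(1) + (1)·(1) = 1 + -1 + 1 + -1 + -1 + 1 + 1 + 1 = 2.
Rows 5 and 0 are not orthogonal (dot product = 2 ≠ 0), so H is not a Hadamard matrix.

(3,3) entry = 8; (5,0) entry = 2.


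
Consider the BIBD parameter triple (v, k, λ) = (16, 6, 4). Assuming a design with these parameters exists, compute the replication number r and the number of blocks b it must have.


Any 2-(v, k, λ) BIBD satisfies two necessary conditions:
  (i)  Each point sits in r blocks, and counting incidences through any fixed point gives r(k − 1) = λ(v − 1), so r = λ(v − 1)/(k − 1).
  (ii) Total incidences bk = vr, so b = vr/k.
Step 1: r = λ(v − 1)/(k − 1) = 4·(16 − 1)/(6 − 1) = 4·15/5 = 60/5 = 12.
Step 2: b = vr/k = 16·12/6 = 192/6 = 32.
Check integrality: r = 12 ∈ Z ✓, b = 32 ∈ Z ✓.
(These identities are necessary conditions: they determine r and b for any design with these parameters, but do not by themselves prove that one exists.)

r = 12, b = 32.


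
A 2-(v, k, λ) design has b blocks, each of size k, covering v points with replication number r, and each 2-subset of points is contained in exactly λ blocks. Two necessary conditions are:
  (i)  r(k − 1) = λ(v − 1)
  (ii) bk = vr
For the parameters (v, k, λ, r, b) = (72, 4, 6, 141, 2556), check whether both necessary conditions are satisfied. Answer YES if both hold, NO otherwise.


Condition (i): r(k − 1) = 141·3 = 423; λ(v − 1) = 6·71 = 426. Match? NO.
Condition (ii): bk = 2556·4 = 10224; vr = 72·141 = 10152. Match? NO.
Both conditions hold? NO.

NO


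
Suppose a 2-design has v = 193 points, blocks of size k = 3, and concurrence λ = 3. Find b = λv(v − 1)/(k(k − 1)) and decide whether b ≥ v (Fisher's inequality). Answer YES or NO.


b = λv(v − 1)/(k(k − 1)) = 3·193·192/(3·2) = 111168/6 = 18528.
Compare with v = 193: b ≥ v, so Fisher's inequality holds.

YES


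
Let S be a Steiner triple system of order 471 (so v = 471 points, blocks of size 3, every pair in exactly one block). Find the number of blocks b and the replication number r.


An STS(v) is a 2-(v, 3, 1) BIBD: block size k = 3, λ = 1.
Replication: r(k − 1) = λ(v − 1) ⇒ r·2 = 471 − 1 = 470 ⇒ r = 235.
Block count: bk = vr ⇒ b·3 = 471·235 = 110685 ⇒ b = 36895.
(Check via b = v(v − 1)/6 = 471·470/6 = 221370/6 = 36895.)

r = 235, b = 36895.


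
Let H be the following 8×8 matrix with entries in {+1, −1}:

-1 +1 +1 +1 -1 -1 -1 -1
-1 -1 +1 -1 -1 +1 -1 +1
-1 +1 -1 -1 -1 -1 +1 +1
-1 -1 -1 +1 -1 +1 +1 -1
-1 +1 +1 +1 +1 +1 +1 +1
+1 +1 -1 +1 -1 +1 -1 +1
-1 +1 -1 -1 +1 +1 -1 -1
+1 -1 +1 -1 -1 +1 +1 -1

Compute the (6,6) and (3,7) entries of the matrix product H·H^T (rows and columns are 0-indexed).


Row 3 of H: [-1, -1, -1, 1, -1, 1, 1, -1].
Row 6 of H: [-1, 1, -1, -1, 1, 1, -1, -1].
Row 7 of H: [1, -1, 1, -1, -1, 1, 1, -1].
(H·H^T)[6][6] = Σ_j H[6][j]·H[6][j] = (-1)² + (1)² + (-1)² + (-1)² + (1)² + (1)² + (-1)² + (-1)² = 1 + 1 + 1 + 1 + 1 + 1 + 1 + 1 = 8.
(H·H^T)[3][7] = Σ_j H[3][j]·H[7][j] = (-1)·(1) + (-1)·(-1) + (-1)·(1) + (1)·(-1) + (-1)·(-1) + (1)·(1) + (1)·(1) + (-1)·(-1) = -1 + 1 + -1 + -1 + 1 + 1 + 1 + 1 = 2.
Rows 3 and 7 are not orthogonal (dot product = 2 ≠ 0), so H is not a Hadamard matrix.

(6,6) entry = 8; (3,7) entry = 2.


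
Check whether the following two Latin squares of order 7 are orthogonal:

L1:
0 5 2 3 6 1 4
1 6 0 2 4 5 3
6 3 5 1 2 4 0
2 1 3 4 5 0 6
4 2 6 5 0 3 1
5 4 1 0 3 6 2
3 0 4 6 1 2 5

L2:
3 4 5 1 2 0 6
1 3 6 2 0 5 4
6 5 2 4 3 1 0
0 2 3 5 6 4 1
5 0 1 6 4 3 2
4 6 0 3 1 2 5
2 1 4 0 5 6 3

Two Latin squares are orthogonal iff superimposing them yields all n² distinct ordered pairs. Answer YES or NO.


Form the n² = 49 superimposed pairs (L1[i][j], L2[i][j]), row by row (rows and columns indexed from 0):
row 0: (0,3) (5,4) (2,5) (3,1) (6,2) (1,0) (4,6)
row 1: (1,1) (6,3) (0,6) (2,2) (4,0) (5,5) (3,4)
row 2: (6,6) (3,5) (5,2) (1,4) (2,3) (4,1) (0,0)
row 3: (2,0) (1,2) (3,3) (4,5) (5,6) (0,4) (6,1)
row 4: (4,5) (2,0) (6,1) (5,6) (0,4) (3,3) (1,2)
row 5: (5,4) (4,6) (1,0) (0,3) (3,1) (6,2) (2,5)
row 6: (3,2) (0,1) (4,4) (6,0) (1,5) (2,6) (5,3)
Orthogonality requires all 49 pairs distinct.
But the pair (4,5) repeats: cell (3,3) has L1 = 4, L2 = 5, and cell (4,0) has L1 = 4, L2 = 5.
A repeated pair means some other pair never occurs (only 35 distinct pairs out of 49), so the squares are not orthogonal.
Conclusion: NO.

NO


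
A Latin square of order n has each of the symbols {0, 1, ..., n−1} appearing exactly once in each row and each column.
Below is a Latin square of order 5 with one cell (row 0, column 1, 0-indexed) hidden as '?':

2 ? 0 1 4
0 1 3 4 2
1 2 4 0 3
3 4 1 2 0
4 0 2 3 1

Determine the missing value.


Row 0 contains symbols [0, 1, 2, 4] — missing [3].
Column 1 contains symbols [0, 1, 2, 4] — missing [3].
The missing symbol must appear in both missing sets; intersection = [3].
Therefore the hidden value is 3.

Missing value = 3.


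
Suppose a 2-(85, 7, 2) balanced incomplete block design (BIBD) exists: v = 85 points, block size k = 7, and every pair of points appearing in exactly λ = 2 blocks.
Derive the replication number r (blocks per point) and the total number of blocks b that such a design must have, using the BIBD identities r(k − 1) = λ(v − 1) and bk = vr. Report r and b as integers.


Any 2-(v, k, λ) BIBD satisfies two necessary conditions:
  (i)  Each point sits in r blocks, and counting incidences through any fixed point gives r(k − 1) = λ(v − 1), so r = λ(v − 1)/(k − 1).
  (ii) Total incidences bk = vr, so b = vr/k.
Step 1: r = λ(v − 1)/(k − 1) = 2·(85 − 1)/(7 − 1) = 2·84/6 = 168/6 = 28.
Step 2: b = vr/k = 85·28/7 = 2380/7 = 340.
Check integrality: r = 28 ∈ Z ✓, b = 340 ∈ Z ✓.
(These identities are necessary conditions: they determine r and b for any design with these parameters, but do not by themselves prove that one exists.)

r = 28, b = 340.


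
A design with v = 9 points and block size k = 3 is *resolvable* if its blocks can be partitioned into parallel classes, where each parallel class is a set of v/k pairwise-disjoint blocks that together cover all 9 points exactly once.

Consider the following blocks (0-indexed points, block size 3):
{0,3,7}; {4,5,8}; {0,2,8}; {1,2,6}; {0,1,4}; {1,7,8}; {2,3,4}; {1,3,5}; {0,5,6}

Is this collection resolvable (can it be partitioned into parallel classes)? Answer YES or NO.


v = 9, block size k = 3, number of blocks = 9.
For resolvability, blocks must partition into parallel classes of size v/k = 3.
Total blocks must therefore be a multiple of 3: 9 = 3·3 + 0 ⇒ divisible ✓.
Consider block {0,2,8}. The only other block(s) in the collection disjoint from it are {1,3,5} — just 1 block(s). Any parallel class containing {0,2,8} would need 2 other blocks each disjoint from it, so no parallel class of size 3 can contain {0,2,8}.
Since every block must belong to some parallel class in a resolution, the collection cannot be partitioned into parallel classes.
Resolvable? NO.

NO


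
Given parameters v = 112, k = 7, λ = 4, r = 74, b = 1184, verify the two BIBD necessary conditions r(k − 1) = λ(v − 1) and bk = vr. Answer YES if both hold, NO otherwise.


Condition (i): r(k − 1) = 74·6 = 444; λ(v − 1) = 4·111 = 444. Match? YES.
Condition (ii): bk = 1184·7 = 8288; vr = 112·74 = 8288. Match? YES.
Both conditions hold? YES.

YES


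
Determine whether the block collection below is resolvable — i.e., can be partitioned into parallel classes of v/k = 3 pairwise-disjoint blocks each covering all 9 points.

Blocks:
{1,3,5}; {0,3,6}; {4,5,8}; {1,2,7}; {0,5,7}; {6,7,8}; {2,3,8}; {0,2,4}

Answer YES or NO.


v = 9, block size k = 3, number of blocks = 8.
For resolvability, blocks must partition into parallel classes of size v/k = 3.
Total blocks must therefore be a multiple of 3: 8 = 3·2 + 2 ⇒ not divisible ✗.
Resolvable? NO.

NO


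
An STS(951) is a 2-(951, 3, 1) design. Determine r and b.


An STS(v) is a 2-(v, 3, 1) BIBD: block size k = 3, λ = 1.
Replication: r(k − 1) = λ(v − 1) ⇒ r·2 = 951 − 1 = 950 ⇒ r = 475.
Block count: b = v(v − 1)/6 = 951·950/6 = 903450/6 = 150575.

r = 475, b = 150575.


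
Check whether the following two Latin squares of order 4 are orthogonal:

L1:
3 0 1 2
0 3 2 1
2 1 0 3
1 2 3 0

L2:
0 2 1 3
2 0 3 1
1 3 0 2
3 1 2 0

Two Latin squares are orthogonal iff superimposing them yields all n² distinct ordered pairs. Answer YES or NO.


Form the n² = 16 superimposed pairs (L1[i][j], L2[i][j]), row by row (rows and columns indexed from 0):
row 0: (3,0) (0,2) (1,1) (2,3)
row 1: (0,2) (3,0) (2,3) (1,1)
row 2: (2,1) (1,3) (0,0) (3,2)
row 3: (1,3) (2,1) (3,2) (0,0)
Orthogonality requires all 16 pairs distinct.
But the pair (0,2) repeats: cell (0,1) has L1 = 0, L2 = 2, and cell (1,0) has L1 = 0, L2 = 2.
A repeated pair means some other pair never occurs (only 8 distinct pairs out of 16), so the squares are not orthogonal.
Conclusion: NO.

NO


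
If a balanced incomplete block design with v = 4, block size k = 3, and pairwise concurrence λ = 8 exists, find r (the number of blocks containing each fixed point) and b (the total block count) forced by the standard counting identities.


Any 2-(v, k, λ) BIBD satisfies two necessary conditions:
  (i)  Each point sits in r blocks, and counting incidences through any fixed point gives r(k − 1) = λ(v − 1), so r = λ(v − 1)/(k − 1).
  (ii) Total incidences bk = vr, so b = vr/k.
Step 1: r = λ(v − 1)/(k − 1) = 8·(4 − 1)/(3 − 1) = 8·3/2 = 24/2 = 12.
Step 2: b = vr/k = 4·12/3 = 48/3 = 16.
Check integrality: r = 12 ∈ Z ✓, b = 16 ∈ Z ✓.
(These identities are necessary conditions: they determine r and b for any design with these parameters, but do not by themselves prove that one exists.)

r = 12, b = 16.


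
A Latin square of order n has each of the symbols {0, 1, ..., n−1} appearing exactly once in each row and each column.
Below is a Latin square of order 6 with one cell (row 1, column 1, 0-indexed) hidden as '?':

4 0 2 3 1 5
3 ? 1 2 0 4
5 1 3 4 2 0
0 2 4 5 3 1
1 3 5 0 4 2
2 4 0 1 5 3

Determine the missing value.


Row 1 contains symbols [0, 1, 2, 3, 4] — missing [5].
Column 1 contains symbols [0, 1, 2, 3, 4] — missing [5].
The missing symbol must appear in both missing sets; intersection = [5].
Therefore the hidden value is 5.

Missing value = 5.


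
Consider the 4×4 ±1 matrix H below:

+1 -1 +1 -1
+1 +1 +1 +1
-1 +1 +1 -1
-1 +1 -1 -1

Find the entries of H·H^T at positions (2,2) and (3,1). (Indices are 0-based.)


Row 1 of H: [1, 1, 1, 1].
Row 2 of H: [-1, 1, 1, -1].
Row 3 of H: [-1, 1, -1, -1].
(H·H^T)[2][2] = Σ_j H[2][j]·H[2][j] = (-1)² + (1)² + (1)² + (-1)² = 1 + 1 + 1 + 1 = 4.
(H·H^T)[3][1] = Σ_j H[3][j]·H[1][j] = (-1)·(1) + (1)·(1) + (-1)·(1) + (-1)·(1) = -1 + 1 + -1 + -1 = -2.
Rows 3 and 1 are not orthogonal (dot product = -2 ≠ 0), so H is not a Hadamard matrix.

(2,2) entry = 4; (3,1) entry = -2.


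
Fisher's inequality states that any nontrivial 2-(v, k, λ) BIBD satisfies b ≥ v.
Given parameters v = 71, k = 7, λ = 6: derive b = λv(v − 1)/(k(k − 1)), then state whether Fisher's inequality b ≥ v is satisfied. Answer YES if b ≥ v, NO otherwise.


r = λ(v − 1)/(k − 1) = 6·70/6 = 70.
b = vr/k = 71·70/7 = 710.
Fisher's inequality: b ≥ v ⇔ 710 ≥ 71? YES.

YES


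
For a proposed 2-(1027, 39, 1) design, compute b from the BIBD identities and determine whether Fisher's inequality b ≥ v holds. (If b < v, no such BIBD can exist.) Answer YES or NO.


b = λv(v − 1)/(k(k − 1)) = 1·1027·1026/(39·38) = 1053702/1482 = 711.
Compare with v = 1027: b < v, so Fisher's inequality fails.

NO


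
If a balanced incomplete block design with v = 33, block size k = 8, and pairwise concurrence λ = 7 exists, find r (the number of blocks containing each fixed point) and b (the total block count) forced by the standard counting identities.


Any 2-(v, k, λ) BIBD satisfies two necessary conditions:
  (i)  Each point sits in r blocks, and counting incidences through any fixed point gives r(k − 1) = λ(v − 1), so r = λ(v − 1)/(k − 1).
  (ii) Total incidences bk = vr, so b = vr/k.
Step 1: r = λ(v − 1)/(k − 1) = 7·(33 − 1)/(8 − 1) = 7·32/7 = 224/7 = 32.
Step 2: b = vr/k = 33·32/8 = 1056/8 = 132.
Check integrality: r = 32 ∈ Z ✓, b = 132 ∈ Z ✓.
(These identities are necessary conditions: they determine r and b for any design with these parameters, but do not by themselves prove that one exists.)

r = 32, b = 132.


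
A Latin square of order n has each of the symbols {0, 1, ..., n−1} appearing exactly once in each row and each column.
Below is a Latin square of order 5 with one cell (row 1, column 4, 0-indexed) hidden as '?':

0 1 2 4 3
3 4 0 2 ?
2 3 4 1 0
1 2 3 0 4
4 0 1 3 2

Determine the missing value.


Row 1 contains symbols [0, 2, 3, 4] — missing [1].
Column 4 contains symbols [0, 2, 3, 4] — missing [1].
The missing symbol must appear in both missing sets; intersection = [1].
Therefore the hidden value is 1.

Missing value = 1.


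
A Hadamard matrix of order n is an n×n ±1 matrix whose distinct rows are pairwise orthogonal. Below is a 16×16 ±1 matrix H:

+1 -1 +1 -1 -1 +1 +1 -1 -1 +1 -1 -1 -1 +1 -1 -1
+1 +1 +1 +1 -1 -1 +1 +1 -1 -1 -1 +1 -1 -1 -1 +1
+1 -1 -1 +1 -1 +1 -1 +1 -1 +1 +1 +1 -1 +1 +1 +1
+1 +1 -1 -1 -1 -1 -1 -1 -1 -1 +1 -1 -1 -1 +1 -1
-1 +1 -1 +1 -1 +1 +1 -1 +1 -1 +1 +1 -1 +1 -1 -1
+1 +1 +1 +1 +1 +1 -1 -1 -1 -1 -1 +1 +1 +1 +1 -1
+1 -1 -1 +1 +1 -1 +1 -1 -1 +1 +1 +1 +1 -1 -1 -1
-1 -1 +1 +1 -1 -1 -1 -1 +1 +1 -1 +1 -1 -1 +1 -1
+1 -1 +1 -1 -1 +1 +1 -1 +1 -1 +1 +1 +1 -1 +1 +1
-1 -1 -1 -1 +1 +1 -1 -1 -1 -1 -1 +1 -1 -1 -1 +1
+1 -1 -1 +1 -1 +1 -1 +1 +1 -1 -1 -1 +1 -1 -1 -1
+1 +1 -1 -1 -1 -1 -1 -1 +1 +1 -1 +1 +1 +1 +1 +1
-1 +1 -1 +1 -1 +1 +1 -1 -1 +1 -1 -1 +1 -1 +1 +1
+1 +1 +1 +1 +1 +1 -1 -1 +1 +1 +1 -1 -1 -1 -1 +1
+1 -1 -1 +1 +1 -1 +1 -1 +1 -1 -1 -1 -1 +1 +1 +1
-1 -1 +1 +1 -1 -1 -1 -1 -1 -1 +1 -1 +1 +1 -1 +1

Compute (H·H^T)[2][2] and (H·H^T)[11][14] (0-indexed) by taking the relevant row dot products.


Row 2 of H: [1, -1, -1, 1, -1, 1, -1, 1, -1, 1, 1, 1, -1, 1, 1, 1].
Row 11 of H: [1, 1, -1, -1, -1, -1, -1, -1, 1, 1, -1, 1, 1, 1, 1, 1].
Row 14 of H: [1, -1, -1, 1, 1, -1, 1, -1, 1, -1, -1, -1, -1, 1, 1, 1].
(H·H^T)[2][2] = Σ_j H[2][j]·H[2][j] = (1)² + (-1)² + (-1)² + (1)² + (-1)² + (1)² + (-1)² + (1)² + (-1)² + (1)² + (1)² + (1)² + (-1)² + (1)² + (1)² + (1)² = 1 + 1 + 1 + 1 + 1 + 1 + 1 + 1 + 1 + 1 + 1 + 1 + 1 + 1 + 1 + 1 = 16.
(H·H^T)[11][14] = Σ_j H[11][j]·H[14][j] = (1)·(1) + (1)·(-1) + (-1)·(-1) + (-1)·(1) + (-1)·(1) + (-1)·(-1) + (-1)·(1) + (-1)·(-1) + (1)·(1) + (1)·(-1) + (-1)·(-1) + (1)·(-1) + (1)·(-1) + (1)·(1) + (1)·(1) + (1)·(1) = 1 + -1 + 1 + -1 + -1 + 1 + -1 + 1 + 1 + -1 + 1 + -1 + -1 + 1 + 1 + 1 = 2.
Rows 11 and 14 are not orthogonal (dot product = 2 ≠ 0), so H is not a Hadamard matrix.

(2,2) entry = 16; (11,14) entry = 2.


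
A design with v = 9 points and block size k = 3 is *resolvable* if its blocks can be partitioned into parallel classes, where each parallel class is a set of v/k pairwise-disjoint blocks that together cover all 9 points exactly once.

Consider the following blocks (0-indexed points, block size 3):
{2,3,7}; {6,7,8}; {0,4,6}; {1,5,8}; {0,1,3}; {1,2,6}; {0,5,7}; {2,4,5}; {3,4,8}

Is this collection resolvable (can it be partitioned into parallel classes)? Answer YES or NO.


v = 9, block size k = 3, number of blocks = 9.
For resolvability, blocks must partition into parallel classes of size v/k = 3.
Total blocks must therefore be a multiple of 3: 9 = 3·3 + 0 ⇒ divisible ✓.
Greedy packing gives 3 candidate class(es). Each should be a full parallel class (size 3, covers all 9 points).
  Class 1 (3 blocks): {2,3,7}; {0,4,6}; {1,5,8}. Points covered: [0, 1, 2, 3, 4, 5, 6, 7, 8].
  Class 2 (3 blocks): {6,7,8}; {0,1,3}; {2,4,5}. Points covered: [0, 1, 2, 3, 4, 5, 6, 7, 8].
  Class 3 (3 blocks): {1,2,6}; {0,5,7}; {3,4,8}. Points covered: [0, 1, 2, 3, 4, 5, 6, 7, 8].
All classes full (size 3)? YES. All classes cover every point? YES.
Resolvable? YES.

YES


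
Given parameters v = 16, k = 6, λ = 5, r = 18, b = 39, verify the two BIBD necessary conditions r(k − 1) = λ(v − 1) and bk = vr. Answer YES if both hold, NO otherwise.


Condition (i): r(k − 1) = 18·5 = 90; λ(v − 1) = 5·15 = 75. Match? NO.
Condition (ii): bk = 39·6 = 234; vr = 16·18 = 288. Match? NO.
Both conditions hold? NO.

NO


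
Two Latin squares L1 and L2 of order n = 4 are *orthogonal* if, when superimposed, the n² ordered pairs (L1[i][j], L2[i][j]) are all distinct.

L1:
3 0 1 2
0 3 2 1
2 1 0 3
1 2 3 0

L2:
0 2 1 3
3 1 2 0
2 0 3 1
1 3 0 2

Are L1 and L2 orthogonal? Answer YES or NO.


Form the n² = 16 superimposed pairs (L1[i][j], L2[i][j]), row by row (rows and columns indexed from 0):
row 0: (3,0) (0,2) (1,1) (2,3)
row 1: (0,3) (3,1) (2,2) (1,0)
row 2: (2,2) (1,0) (0,3) (3,1)
row 3: (1,1) (2,3) (3,0) (0,2)
Orthogonality requires all 16 pairs distinct.
But the pair (2,2) repeats: cell (1,2) has L1 = 2, L2 = 2, and cell (2,0) has L1 = 2, L2 = 2.
A repeated pair means some other pair never occurs (only 8 distinct pairs out of 16), so the squares are not orthogonal.
Conclusion: NO.

NO


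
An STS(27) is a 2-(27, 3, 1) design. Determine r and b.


An STS(v) is a 2-(v, 3, 1) BIBD: block size k = 3, λ = 1.
Replication: r(k − 1) = λ(v − 1) ⇒ r·2 = 27 − 1 = 26 ⇒ r = 13.
Block count: b = v(v − 1)/6 = 27·26/6 = 702/6 = 117.
(Check via bk = vr: 117·3 = 351 = 27·13 = 351 ✓.)

r = 13, b = 117.


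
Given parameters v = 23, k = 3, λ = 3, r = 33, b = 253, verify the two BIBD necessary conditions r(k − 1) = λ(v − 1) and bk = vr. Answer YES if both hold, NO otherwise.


Condition (i): r(k − 1) = 33·2 = 66; λ(v − 1) = 3·22 = 66. Match? YES.
Condition (ii): bk = 253·3 = 759; vr = 23·33 = 759. Match? YES.
Both conditions hold? YES.

YES


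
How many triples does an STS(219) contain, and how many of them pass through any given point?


An STS(v) is a 2-(v, 3, 1) BIBD: block size k = 3, λ = 1.
Replication: r(k − 1) = λ(v − 1) ⇒ r·2 = 219 − 1 = 218 ⇒ r = 109.
Block count: bk = vr ⇒ b·3 = 219·109 = 23871 ⇒ b = 7957.

r = 109, b = 7957.


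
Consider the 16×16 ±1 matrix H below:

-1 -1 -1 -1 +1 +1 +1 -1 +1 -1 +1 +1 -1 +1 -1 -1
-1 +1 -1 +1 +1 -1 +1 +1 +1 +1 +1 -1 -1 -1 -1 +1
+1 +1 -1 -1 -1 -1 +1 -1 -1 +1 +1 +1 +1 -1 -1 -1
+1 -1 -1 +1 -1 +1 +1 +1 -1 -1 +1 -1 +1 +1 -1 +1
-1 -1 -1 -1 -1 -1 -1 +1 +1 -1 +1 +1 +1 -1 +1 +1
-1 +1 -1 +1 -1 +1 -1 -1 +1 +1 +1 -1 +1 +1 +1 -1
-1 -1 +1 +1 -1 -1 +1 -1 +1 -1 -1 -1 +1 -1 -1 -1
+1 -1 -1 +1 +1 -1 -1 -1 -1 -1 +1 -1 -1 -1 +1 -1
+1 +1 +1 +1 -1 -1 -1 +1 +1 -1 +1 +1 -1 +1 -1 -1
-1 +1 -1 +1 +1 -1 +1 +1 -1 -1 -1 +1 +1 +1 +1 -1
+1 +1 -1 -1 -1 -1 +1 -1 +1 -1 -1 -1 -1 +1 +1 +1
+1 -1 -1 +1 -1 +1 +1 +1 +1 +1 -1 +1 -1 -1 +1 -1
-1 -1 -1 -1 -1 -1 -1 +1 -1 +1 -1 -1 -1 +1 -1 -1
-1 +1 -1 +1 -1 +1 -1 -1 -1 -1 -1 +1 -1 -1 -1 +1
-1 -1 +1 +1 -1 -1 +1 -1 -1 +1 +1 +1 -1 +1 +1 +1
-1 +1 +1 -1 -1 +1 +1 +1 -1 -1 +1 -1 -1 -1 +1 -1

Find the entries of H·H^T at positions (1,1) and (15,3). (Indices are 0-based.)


Row 1 of H: [-1, 1, -1, 1, 1, -1, 1, 1, 1, 1, 1, -1, -1, -1, -1, 1].
Row 3 of H: [1, -1, -1, 1, -1, 1, 1, 1, -1, -1, 1, -1, 1, 1, -1, 1].
Row 15 of H: [-1, 1, 1, -1, -1, 1, 1, 1, -1, -1, 1, -1, -1, -1, 1, -1].
(H·H^T)[1][1] = Σ_j H[1][j]·H[1][j] = (-1)² + (1)² + (-1)² + (1)² + (1)² + (-1)² + (1)² + (1)² + (1)² + (1)² + (1)² + (-1)² + (-1)² + (-1)² + (-1)² + (1)² = 1 + 1 + 1 + 1 + 1 + 1 + 1 + 1 + 1 + 1 + 1 + 1 + 1 + 1 + 1 + 1 = 16.
(H·H^T)[15][3] = Σ_j H[15][j]·H[3][j] = (-1)·(1) + (1)·(-1) + (1)·(-1) + (-1)·(1) + (-1)·(-1) + (1)·(1) + (1)·(1) + (1)·(1) + (-1)·(-1) + (-1)·(-1) + (1)·(1) + (-1)·(-1) + (-1)·(1) + (-1)·(1) + (1)·(-1) + (-1)·(1) = -1 + -1 + -1 + -1 + 1 + 1 + 1 + 1 + 1 + 1 + 1 + 1 + -1 + -1 + -1 + -1 = 0.
So rows 15 and 3 are orthogonal; the diagonal entry equals n = 16.

(1,1) entry = 16; (15,3) entry = 0.


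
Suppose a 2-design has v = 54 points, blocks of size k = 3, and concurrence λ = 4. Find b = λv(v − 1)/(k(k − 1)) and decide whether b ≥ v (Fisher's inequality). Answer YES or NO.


b = λv(v − 1)/(k(k − 1)) = 4·54·53/(3·2) = 11448/6 = 1908.
Compare with v = 54: b ≥ v, so Fisher's inequality holds.

YES


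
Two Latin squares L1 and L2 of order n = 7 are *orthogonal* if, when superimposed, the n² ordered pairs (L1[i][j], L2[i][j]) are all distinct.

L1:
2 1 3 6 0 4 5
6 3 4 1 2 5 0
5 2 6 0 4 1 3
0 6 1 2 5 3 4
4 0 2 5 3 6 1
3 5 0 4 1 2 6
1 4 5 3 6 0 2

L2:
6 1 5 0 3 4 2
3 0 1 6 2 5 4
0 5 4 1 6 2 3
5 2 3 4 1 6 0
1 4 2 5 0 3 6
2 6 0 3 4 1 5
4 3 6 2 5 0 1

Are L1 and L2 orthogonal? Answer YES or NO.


Form the n² = 49 superimposed pairs (L1[i][j], L2[i][j]), row by row (rows and columns indexed from 0):
row 0: (2,6) (1,1) (3,5) (6,0) (0,3) (4,4) (5,2)
row 1: (6,3) (3,0) (4,1) (1,6) (2,2) (5,5) (0,4)
row 2: (5,0) (2,5) (6,4) (0,1) (4,6) (1,2) (3,3)
row 3: (0,5) (6,2) (1,3) (2,4) (5,1) (3,6) (4,0)
row 4: (4,1) (0,4) (2,2) (5,5) (3,0) (6,3) (1,6)
row 5: (3,2) (5,6) (0,0) (4,3) (1,4) (2,1) (6,5)
row 6: (1,4) (4,3) (5,6) (3,2) (6,5) (0,0) (2,1)
Orthogonality requires all 49 pairs distinct.
But the pair (4,1) repeats: cell (1,2) has L1 = 4, L2 = 1, and cell (4,0) has L1 = 4, L2 = 1.
A repeated pair means some other pair never occurs (only 35 distinct pairs out of 49), so the squares are not orthogonal.
Conclusion: NO.

NO


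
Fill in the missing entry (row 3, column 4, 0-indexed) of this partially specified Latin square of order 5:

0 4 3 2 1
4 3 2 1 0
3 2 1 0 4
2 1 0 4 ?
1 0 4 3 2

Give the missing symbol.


Row 3 contains symbols [0, 1, 2, 4] — missing [3].
Column 4 contains symbols [0, 1, 2, 4] — missing [3].
The missing symbol must appear in both missing sets; intersection = [3].
Therefore the hidden value is 3.

Missing value = 3.


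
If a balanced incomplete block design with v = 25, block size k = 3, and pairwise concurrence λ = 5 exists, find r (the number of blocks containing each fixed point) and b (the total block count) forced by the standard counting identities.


Any 2-(v, k, λ) BIBD satisfies two necessary conditions:
  (i)  Each point sits in r blocks, and counting incidences through any fixed point gives r(k − 1) = λ(v − 1), so r = λ(v − 1)/(k − 1).
  (ii) Total incidences bk = vr, so b = vr/k.
Step 1: r = λ(v − 1)/(k − 1) = 5·(25 − 1)/(3 − 1) = 5·24/2 = 120/2 = 60.
Step 2: b = vr/k = 25·60/3 = 1500/3 = 500.
Check integrality: r = 60 ∈ Z ✓, b = 500 ∈ Z ✓.
(These identities are necessary conditions: they determine r and b for any design with these parameters, but do not by themselves prove that one exists.)

r = 60, b = 500.


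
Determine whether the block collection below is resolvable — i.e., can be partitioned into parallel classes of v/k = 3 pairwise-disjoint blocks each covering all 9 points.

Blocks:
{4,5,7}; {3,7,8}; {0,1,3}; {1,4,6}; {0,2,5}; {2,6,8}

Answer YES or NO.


v = 9, block size k = 3, number of blocks = 6.
For resolvability, blocks must partition into parallel classes of size v/k = 3.
Total blocks must therefore be a multiple of 3: 6 = 3·2 + 0 ⇒ divisible ✓.
Greedy packing gives 2 candidate class(es). Each should be a full parallel class (size 3, covers all 9 points).
  Class 1 (3 blocks): {4,5,7}; {0,1,3}; {2,6,8}. Points covered: [0, 1, 2, 3, 4, 5, 6, 7, 8].
  Class 2 (3 blocks): {3,7,8}; {1,4,6}; {0,2,5}. Points covered: [0, 1, 2, 3, 4, 5, 6, 7, 8].
All classes full (size 3)? YES. All classes cover every point? YES.
Resolvable? YES.

YES


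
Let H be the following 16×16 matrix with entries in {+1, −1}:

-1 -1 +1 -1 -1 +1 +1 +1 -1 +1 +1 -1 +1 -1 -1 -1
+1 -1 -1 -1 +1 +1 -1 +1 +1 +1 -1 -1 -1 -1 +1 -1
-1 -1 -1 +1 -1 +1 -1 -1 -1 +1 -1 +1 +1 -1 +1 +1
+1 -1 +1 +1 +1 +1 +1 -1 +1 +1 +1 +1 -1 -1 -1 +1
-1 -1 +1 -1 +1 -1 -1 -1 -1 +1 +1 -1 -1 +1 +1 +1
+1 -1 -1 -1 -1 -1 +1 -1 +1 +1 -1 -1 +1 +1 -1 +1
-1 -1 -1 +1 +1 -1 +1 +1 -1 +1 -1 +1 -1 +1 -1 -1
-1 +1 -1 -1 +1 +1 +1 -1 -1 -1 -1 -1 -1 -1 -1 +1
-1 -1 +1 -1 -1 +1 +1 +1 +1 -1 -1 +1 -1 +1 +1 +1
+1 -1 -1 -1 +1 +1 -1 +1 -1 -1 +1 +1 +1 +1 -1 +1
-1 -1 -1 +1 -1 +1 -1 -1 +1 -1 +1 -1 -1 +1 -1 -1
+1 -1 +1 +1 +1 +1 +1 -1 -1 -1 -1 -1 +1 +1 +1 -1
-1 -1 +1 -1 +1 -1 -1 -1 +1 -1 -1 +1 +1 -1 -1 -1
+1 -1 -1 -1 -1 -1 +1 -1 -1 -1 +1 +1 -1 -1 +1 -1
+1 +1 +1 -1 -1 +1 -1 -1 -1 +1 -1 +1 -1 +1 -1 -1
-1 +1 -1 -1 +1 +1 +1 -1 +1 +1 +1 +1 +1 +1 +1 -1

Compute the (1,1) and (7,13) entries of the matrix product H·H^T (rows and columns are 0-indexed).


Row 1 of H: [1, -1, -1, -1, 1, 1, -1, 1, 1, 1, -1, -1, -1, -1, 1, -1].
Row 7 of H: [-1, 1, -1, -1, 1, 1, 1, -1, -1, -1, -1, -1, -1, -1, -1, 1].
Row 13 of H: [1, -1, -1, -1, -1, -1, 1, -1, -1, -1, 1, 1, -1, -1, 1, -1].
(H·H^T)[1][1] = Σ_j H[1][j]·H[1][j] = (1)² + (-1)² + (-1)² + (-1)² + (1)² + (1)² + (-1)² + (1)² + (1)² + (1)² + (-1)² + (-1)² + (-1)² + (-1)² + (1)² + (-1)² = 1 + 1 + 1 + 1 + 1 + 1 + 1 + 1 + 1 + 1 + 1 + 1 + 1 + 1 + 1 + 1 = 16.
(H·H^T)[7][13] = Σ_j H[7][j]·H[13][j] = (-1)·(1) + (1)·(-1) + (-1)·(-1) + (-1)·(-1) + (1)·(-1) + (1)·(-1) + (1)·(1) + (-1)·(-1) + (-1)·(-1) + (-1)·(-1) + (-1)·(1) + (-1)·(1) + (-1)·(-1) + (-1)·(-1) + (-1)·(1) + (1)·(-1) = -1 + -1 + 1 + 1 + -1 + -1 + 1 + 1 + 1 + 1 + -1 + -1 + 1 + 1 + -1 + -1 = 0.
So rows 7 and 13 are orthogonal; the diagonal entry equals n = 16.

(1,1) entry = 16; (7,13) entry = 0.
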